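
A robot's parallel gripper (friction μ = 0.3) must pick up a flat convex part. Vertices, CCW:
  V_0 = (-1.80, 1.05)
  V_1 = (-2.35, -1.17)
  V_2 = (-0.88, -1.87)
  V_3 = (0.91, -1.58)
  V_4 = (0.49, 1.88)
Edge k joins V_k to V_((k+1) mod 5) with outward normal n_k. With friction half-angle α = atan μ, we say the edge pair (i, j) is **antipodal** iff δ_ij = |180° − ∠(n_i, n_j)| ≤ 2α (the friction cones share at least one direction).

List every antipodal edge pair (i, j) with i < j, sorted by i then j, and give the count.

count = 2; pairs: (0,3), (2,4)

α = atan 0.3 = 16.70°;  2α = 33.40°
n_0 = (-0.9707, +0.2405)
n_1 = (-0.4299, -0.9029)
n_2 = (+0.1599, -0.9871)
n_3 = (+0.9927, +0.1205)
n_4 = (-0.3408, +0.9402)
  (0,1): δ = 101.55°  ·
  (0,2): δ = 66.88°  ·
  (0,3): δ = 20.84°  ✓
  (0,4): δ = 123.84°  ·
  (1,2): δ = 145.33°  ·
  (1,3): δ = 57.62°  ·
  (1,4): δ = 45.39°  ·
  (2,3): δ = 92.28°  ·
  (2,4): δ = 10.72°  ✓
  (3,4): δ = 77.00°  ·
antipodal pairs: 2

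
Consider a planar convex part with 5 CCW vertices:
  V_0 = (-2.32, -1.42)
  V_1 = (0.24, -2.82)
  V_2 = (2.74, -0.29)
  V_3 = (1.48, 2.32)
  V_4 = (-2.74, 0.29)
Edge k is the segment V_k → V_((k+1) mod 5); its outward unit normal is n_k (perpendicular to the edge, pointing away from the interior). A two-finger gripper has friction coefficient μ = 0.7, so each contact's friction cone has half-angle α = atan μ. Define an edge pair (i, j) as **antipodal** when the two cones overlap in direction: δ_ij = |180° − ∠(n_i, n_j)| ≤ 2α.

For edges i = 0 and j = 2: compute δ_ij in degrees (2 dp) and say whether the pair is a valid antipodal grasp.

δ = 35.56°, valid

α = atan 0.7 = 34.99°;  2α = 69.98°
edge 0: e_0 = (+2.56, -1.40);  n_0 = (-0.4798, -0.8774)
edge 2: e_2 = (-1.26, +2.61);  n_2 = (+0.9006, +0.4347)
∠(n_0, n_2) = 144.44°
δ = |180° − 144.44°| = 35.56°
35.56° ≤ 2α = 69.98°  →  valid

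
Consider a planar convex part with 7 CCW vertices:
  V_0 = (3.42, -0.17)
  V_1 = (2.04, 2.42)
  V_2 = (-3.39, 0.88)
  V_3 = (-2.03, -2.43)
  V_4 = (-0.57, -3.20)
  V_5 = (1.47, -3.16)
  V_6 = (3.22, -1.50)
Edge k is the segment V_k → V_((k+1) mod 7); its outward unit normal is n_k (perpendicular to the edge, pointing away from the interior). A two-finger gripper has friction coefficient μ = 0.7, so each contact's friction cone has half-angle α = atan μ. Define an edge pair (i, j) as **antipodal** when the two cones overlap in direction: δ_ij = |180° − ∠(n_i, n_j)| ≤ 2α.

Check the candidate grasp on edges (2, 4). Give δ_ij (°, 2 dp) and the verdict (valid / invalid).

δ = 111.21°, invalid

α = atan 0.7 = 34.99°;  2α = 69.98°
edge 2: e_2 = (+1.36, -3.31);  n_2 = (-0.9250, -0.3800)
edge 4: e_4 = (+2.04, +0.04);  n_4 = (+0.0196, -0.9998)
∠(n_2, n_4) = 68.79°
δ = |180° − 68.79°| = 111.21°
111.21° > 2α = 69.98°  →  invalid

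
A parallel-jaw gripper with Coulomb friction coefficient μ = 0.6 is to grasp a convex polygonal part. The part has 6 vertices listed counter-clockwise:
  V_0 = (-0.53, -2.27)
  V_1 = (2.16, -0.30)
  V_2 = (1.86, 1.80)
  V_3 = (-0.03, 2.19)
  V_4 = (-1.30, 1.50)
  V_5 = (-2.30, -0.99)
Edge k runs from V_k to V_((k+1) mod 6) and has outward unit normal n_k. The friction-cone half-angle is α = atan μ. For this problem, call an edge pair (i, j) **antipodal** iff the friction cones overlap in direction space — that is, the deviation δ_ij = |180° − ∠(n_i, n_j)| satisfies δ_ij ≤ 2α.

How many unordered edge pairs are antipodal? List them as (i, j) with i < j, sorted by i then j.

count = 6; pairs: (0,2), (0,3), (0,4), (1,4), (1,5), (2,5)

α = atan 0.6 = 30.96°;  2α = 61.93°
n_0 = (+0.5908, -0.8068)
n_1 = (+0.9899, +0.1414)
n_2 = (+0.2021, +0.9794)
n_3 = (-0.4774, +0.8787)
n_4 = (-0.9280, +0.3727)
n_5 = (-0.5860, -0.8103)
  (0,1): δ = 118.09°  ·
  (0,2): δ = 47.88°  ✓
  (0,3): δ = 7.70°  ✓
  (0,4): δ = 31.90°  ✓
  (0,5): δ = 107.91°  ·
  (1,2): δ = 109.79°  ·
  (1,3): δ = 69.61°  ·
  (1,4): δ = 30.01°  ✓
  (1,5): δ = 46.00°  ✓
  (2,3): δ = 139.83°  ·
  (2,4): δ = 100.22°  ·
  (2,5): δ = 24.21°  ✓
  (3,4): δ = 140.40°  ·
  (3,5): δ = 64.39°  ·
  (4,5): δ = 103.99°  ·
antipodal pairs: 6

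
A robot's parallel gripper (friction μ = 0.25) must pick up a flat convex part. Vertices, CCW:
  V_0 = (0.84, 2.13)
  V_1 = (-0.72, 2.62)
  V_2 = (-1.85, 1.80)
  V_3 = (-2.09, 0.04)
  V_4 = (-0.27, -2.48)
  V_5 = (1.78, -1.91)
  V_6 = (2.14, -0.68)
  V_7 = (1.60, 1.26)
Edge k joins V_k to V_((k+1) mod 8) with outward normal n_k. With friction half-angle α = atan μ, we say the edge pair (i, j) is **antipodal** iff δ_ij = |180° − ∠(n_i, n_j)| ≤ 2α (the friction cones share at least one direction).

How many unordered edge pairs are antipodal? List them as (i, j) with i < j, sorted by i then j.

α = atan 0.25 = 14.04°;  2α = 28.07°
n_0 = (+0.2997, +0.9540)
n_1 = (-0.5873, +0.8094)
n_2 = (-0.9908, +0.1351)
n_3 = (-0.8107, -0.5855)
n_4 = (+0.2679, -0.9635)
n_5 = (+0.9597, -0.2809)
n_6 = (+0.9634, +0.2682)
n_7 = (+0.7531, +0.6579)
  (0,1): δ = 126.60°  ·
  (0,2): δ = 80.33°  ·
  (0,3): δ = 36.72°  ·
  (0,4): δ = 32.98°  ·
  (0,5): δ = 91.12°  ·
  (0,6): δ = 122.99°  ·
  (0,7): δ = 148.58°  ·
  (1,2): δ = 133.73°  ·
  (1,3): δ = 90.13°  ·
  (1,4): δ = 20.43°  ✓
  (1,5): δ = 37.72°  ·
  (1,6): δ = 69.59°  ·
  (1,7): δ = 95.17°  ·
  (2,3): δ = 136.40°  ·
  (2,4): δ = 66.70°  ·
  (2,5): δ = 8.55°  ✓
  (2,6): δ = 23.32°  ✓
  (2,7): δ = 48.90°  ·
  (3,4): δ = 110.30°  ·
  (3,5): δ = 52.15°  ·
  (3,6): δ = 20.28°  ✓
  (3,7): δ = 5.30°  ✓
  (4,5): δ = 121.85°  ·
  (4,6): δ = 89.98°  ·
  (4,7): δ = 64.40°  ·
  (5,6): δ = 148.13°  ·
  (5,7): δ = 122.55°  ·
  (6,7): δ = 154.42°  ·
antipodal pairs: 5

count = 5; pairs: (1,4), (2,5), (2,6), (3,6), (3,7)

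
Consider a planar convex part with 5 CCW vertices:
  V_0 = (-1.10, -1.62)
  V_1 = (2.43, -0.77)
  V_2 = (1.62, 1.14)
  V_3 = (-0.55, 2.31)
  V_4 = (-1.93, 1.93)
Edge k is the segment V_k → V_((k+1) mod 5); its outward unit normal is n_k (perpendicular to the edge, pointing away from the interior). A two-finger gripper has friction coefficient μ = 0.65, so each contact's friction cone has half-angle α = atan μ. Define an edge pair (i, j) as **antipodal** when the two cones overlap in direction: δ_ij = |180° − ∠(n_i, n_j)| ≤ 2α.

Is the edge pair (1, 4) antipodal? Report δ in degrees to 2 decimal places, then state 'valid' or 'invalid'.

α = atan 0.65 = 33.02°;  2α = 66.05°
edge 1: e_1 = (-0.81, +1.91);  n_1 = (+0.9206, +0.3904)
edge 4: e_4 = (+0.83, -3.55);  n_4 = (-0.9737, -0.2277)
∠(n_1, n_4) = 170.18°
δ = |180° − 170.18°| = 9.82°
9.82° ≤ 2α = 66.05°  →  valid

δ = 9.82°, valid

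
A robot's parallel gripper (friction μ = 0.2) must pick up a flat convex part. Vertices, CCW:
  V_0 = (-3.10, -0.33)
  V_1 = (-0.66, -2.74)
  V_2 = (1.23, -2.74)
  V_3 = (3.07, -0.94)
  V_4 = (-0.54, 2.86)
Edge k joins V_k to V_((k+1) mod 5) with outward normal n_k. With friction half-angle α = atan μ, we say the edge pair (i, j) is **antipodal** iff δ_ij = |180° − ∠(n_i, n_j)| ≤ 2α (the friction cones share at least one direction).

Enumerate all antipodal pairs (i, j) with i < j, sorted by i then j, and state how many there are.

α = atan 0.2 = 11.31°;  2α = 22.62°
n_0 = (-0.7027, -0.7115)
n_1 = (+0.0000, -1.0000)
n_2 = (+0.6993, -0.7148)
n_3 = (+0.7250, +0.6887)
n_4 = (-0.7799, +0.6259)
  (0,1): δ = 135.35°  ·
  (0,2): δ = 90.98°  ·
  (0,3): δ = 1.82°  ✓
  (0,4): δ = 95.90°  ·
  (1,2): δ = 135.63°  ·
  (1,3): δ = 46.47°  ·
  (1,4): δ = 51.25°  ·
  (2,3): δ = 90.84°  ·
  (2,4): δ = 6.88°  ✓
  (3,4): δ = 82.28°  ·
antipodal pairs: 2

count = 2; pairs: (0,3), (2,4)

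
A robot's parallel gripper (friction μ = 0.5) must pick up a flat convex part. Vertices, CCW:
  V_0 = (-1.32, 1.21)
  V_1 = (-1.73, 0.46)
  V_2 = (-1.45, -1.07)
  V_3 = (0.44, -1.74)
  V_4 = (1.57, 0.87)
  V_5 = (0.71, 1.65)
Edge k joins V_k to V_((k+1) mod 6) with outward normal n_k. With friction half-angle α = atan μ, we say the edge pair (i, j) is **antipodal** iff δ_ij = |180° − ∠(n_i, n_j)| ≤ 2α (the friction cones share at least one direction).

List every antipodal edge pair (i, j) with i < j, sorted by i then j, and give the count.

α = atan 0.5 = 26.57°;  2α = 53.13°
n_0 = (-0.8774, +0.4797)
n_1 = (-0.9837, -0.1800)
n_2 = (-0.3341, -0.9425)
n_3 = (+0.9177, -0.3973)
n_4 = (+0.6718, +0.7407)
n_5 = (-0.2118, +0.9773)
  (0,1): δ = 140.97°  ·
  (0,2): δ = 80.86°  ·
  (0,3): δ = 5.25°  ✓
  (0,4): δ = 76.46°  ·
  (0,5): δ = 130.89°  ·
  (1,2): δ = 119.89°  ·
  (1,3): δ = 33.78°  ✓
  (1,4): δ = 37.42°  ✓
  (1,5): δ = 91.86°  ·
  (2,3): δ = 93.89°  ·
  (2,4): δ = 22.69°  ✓
  (2,5): δ = 31.75°  ✓
  (3,4): δ = 108.80°  ·
  (3,5): δ = 54.36°  ·
  (4,5): δ = 125.56°  ·
antipodal pairs: 5

count = 5; pairs: (0,3), (1,3), (1,4), (2,4), (2,5)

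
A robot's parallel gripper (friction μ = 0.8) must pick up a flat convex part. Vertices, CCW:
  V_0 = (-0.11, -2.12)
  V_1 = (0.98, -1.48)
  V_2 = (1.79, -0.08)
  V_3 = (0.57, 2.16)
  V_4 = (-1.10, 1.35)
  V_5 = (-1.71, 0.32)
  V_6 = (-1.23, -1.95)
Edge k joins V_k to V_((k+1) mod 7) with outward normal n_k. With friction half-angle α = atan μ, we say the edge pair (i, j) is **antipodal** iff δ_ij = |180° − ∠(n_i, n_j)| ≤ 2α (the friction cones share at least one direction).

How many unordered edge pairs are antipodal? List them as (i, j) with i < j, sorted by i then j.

α = atan 0.8 = 38.66°;  2α = 77.32°
n_0 = (+0.5063, -0.8623)
n_1 = (+0.8656, -0.5008)
n_2 = (+0.8782, +0.4783)
n_3 = (-0.4364, +0.8998)
n_4 = (-0.8604, +0.5096)
n_5 = (-0.9784, -0.2069)
n_6 = (-0.1501, -0.9887)
  (0,1): δ = 150.47°  ·
  (0,2): δ = 91.84°  ·
  (0,3): δ = 4.54°  ✓
  (0,4): δ = 28.95°  ✓
  (0,5): δ = 71.52°  ✓
  (0,6): δ = 140.95°  ·
  (1,2): δ = 121.37°  ·
  (1,3): δ = 34.07°  ✓
  (1,4): δ = 0.58°  ✓
  (1,5): δ = 41.99°  ✓
  (1,6): δ = 111.42°  ·
  (2,3): δ = 92.70°  ·
  (2,4): δ = 59.21°  ✓
  (2,5): δ = 16.64°  ✓
  (2,6): δ = 52.79°  ✓
  (3,4): δ = 146.51°  ·
  (3,5): δ = 103.94°  ·
  (3,6): δ = 34.51°  ✓
  (4,5): δ = 137.43°  ·
  (4,6): δ = 68.00°  ✓
  (5,6): δ = 110.57°  ·
antipodal pairs: 11

count = 11; pairs: (0,3), (0,4), (0,5), (1,3), (1,4), (1,5), (2,4), (2,5), (2,6), (3,6), (4,6)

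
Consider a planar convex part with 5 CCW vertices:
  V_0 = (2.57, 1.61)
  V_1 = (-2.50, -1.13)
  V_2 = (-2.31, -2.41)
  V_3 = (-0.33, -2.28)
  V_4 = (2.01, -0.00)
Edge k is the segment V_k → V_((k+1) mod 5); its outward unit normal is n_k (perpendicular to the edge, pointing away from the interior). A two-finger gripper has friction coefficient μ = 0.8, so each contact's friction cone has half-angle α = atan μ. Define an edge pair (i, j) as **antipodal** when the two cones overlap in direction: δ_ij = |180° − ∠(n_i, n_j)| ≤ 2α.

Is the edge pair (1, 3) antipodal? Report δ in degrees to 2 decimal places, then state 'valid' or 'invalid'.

α = atan 0.8 = 38.66°;  2α = 77.32°
edge 1: e_1 = (+0.19, -1.28);  n_1 = (-0.9892, -0.1468)
edge 3: e_3 = (+2.34, +2.28);  n_3 = (+0.6979, -0.7162)
∠(n_1, n_3) = 125.81°
δ = |180° − 125.81°| = 54.19°
54.19° ≤ 2α = 77.32°  →  valid

δ = 54.19°, valid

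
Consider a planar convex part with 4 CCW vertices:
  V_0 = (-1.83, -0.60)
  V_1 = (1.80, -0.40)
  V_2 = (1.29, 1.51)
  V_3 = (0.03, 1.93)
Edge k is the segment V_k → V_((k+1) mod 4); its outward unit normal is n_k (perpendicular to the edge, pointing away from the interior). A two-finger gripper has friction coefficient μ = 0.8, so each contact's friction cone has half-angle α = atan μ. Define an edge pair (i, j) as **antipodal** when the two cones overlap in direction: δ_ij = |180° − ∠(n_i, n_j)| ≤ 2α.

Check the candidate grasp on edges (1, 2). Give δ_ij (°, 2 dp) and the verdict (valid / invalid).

δ = 123.39°, invalid

α = atan 0.8 = 38.66°;  2α = 77.32°
edge 1: e_1 = (-0.51, +1.91);  n_1 = (+0.9662, +0.2580)
edge 2: e_2 = (-1.26, +0.42);  n_2 = (+0.3162, +0.9487)
∠(n_1, n_2) = 56.61°
δ = |180° − 56.61°| = 123.39°
123.39° > 2α = 77.32°  →  invalid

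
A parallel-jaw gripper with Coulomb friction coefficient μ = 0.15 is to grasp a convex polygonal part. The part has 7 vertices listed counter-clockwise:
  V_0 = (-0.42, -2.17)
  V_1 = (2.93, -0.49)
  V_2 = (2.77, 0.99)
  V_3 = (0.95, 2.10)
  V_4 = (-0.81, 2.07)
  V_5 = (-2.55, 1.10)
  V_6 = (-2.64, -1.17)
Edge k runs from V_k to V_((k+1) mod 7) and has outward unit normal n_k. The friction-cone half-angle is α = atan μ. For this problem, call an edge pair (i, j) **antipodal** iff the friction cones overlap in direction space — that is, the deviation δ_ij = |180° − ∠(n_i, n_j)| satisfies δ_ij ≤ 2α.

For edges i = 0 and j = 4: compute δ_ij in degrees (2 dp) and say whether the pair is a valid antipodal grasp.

α = atan 0.15 = 8.53°;  2α = 17.06°
edge 0: e_0 = (+3.35, +1.68);  n_0 = (+0.4483, -0.8939)
edge 4: e_4 = (-1.74, -0.97);  n_4 = (-0.4869, +0.8734)
∠(n_0, n_4) = 177.50°
δ = |180° − 177.50°| = 2.50°
2.50° ≤ 2α = 17.06°  →  valid

δ = 2.50°, valid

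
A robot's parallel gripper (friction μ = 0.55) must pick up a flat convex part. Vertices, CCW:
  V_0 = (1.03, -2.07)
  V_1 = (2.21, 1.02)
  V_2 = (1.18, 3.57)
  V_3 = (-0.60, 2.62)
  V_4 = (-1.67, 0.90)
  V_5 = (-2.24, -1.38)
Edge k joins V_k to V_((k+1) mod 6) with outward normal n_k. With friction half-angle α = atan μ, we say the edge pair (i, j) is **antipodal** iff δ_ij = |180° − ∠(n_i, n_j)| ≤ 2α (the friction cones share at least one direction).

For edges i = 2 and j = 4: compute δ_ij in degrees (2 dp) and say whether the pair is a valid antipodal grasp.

α = atan 0.55 = 28.81°;  2α = 57.62°
edge 2: e_2 = (-1.78, -0.95);  n_2 = (-0.4708, +0.8822)
edge 4: e_4 = (-0.57, -2.28);  n_4 = (-0.9701, +0.2425)
∠(n_2, n_4) = 47.87°
δ = |180° − 47.87°| = 132.13°
132.13° > 2α = 57.62°  →  invalid

δ = 132.13°, invalid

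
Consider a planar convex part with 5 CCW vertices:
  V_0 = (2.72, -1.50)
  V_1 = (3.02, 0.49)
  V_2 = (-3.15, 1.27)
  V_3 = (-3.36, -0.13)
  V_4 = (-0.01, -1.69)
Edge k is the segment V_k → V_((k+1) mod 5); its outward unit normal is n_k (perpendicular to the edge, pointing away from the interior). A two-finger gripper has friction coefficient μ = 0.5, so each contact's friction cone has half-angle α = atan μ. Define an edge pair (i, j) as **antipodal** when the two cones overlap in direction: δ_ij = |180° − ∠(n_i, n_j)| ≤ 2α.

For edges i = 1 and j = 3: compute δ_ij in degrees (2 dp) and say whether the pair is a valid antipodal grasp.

α = atan 0.5 = 26.57°;  2α = 53.13°
edge 1: e_1 = (-6.17, +0.78);  n_1 = (+0.1254, +0.9921)
edge 3: e_3 = (+3.35, -1.56);  n_3 = (-0.4221, -0.9065)
∠(n_1, n_3) = 162.23°
δ = |180° − 162.23°| = 17.77°
17.77° ≤ 2α = 53.13°  →  valid

δ = 17.77°, valid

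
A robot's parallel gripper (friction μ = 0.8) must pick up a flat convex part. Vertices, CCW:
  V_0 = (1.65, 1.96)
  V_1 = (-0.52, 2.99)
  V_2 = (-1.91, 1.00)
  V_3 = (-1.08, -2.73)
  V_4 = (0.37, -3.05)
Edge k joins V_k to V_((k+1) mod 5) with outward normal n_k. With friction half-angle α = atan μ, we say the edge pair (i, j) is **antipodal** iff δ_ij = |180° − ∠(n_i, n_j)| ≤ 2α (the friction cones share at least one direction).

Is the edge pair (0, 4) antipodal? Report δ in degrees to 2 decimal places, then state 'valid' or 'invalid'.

δ = 101.06°, invalid

α = atan 0.8 = 38.66°;  2α = 77.32°
edge 0: e_0 = (-2.17, +1.03);  n_0 = (+0.4288, +0.9034)
edge 4: e_4 = (+1.28, +5.01);  n_4 = (+0.9689, -0.2475)
∠(n_0, n_4) = 78.94°
δ = |180° − 78.94°| = 101.06°
101.06° > 2α = 77.32°  →  invalid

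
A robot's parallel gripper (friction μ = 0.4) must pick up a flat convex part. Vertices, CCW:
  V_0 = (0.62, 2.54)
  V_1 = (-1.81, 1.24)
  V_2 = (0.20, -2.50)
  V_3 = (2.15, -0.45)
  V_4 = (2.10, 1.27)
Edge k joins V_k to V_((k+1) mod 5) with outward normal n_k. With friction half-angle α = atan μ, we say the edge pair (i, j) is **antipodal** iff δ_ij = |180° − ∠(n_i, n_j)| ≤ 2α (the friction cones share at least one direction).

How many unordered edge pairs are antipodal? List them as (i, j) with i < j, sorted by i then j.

count = 3; pairs: (0,2), (1,3), (1,4)

α = atan 0.4 = 21.80°;  2α = 43.60°
n_0 = (-0.4717, +0.8817)
n_1 = (-0.8808, -0.4734)
n_2 = (+0.7246, -0.6892)
n_3 = (+0.9996, +0.0291)
n_4 = (+0.6512, +0.7589)
  (0,1): δ = 89.89°  ·
  (0,2): δ = 18.29°  ✓
  (0,3): δ = 63.52°  ·
  (0,4): δ = 111.22°  ·
  (1,2): δ = 71.82°  ·
  (1,3): δ = 26.59°  ✓
  (1,4): δ = 21.11°  ✓
  (2,3): δ = 134.77°  ·
  (2,4): δ = 87.07°  ·
  (3,4): δ = 132.30°  ·
antipodal pairs: 3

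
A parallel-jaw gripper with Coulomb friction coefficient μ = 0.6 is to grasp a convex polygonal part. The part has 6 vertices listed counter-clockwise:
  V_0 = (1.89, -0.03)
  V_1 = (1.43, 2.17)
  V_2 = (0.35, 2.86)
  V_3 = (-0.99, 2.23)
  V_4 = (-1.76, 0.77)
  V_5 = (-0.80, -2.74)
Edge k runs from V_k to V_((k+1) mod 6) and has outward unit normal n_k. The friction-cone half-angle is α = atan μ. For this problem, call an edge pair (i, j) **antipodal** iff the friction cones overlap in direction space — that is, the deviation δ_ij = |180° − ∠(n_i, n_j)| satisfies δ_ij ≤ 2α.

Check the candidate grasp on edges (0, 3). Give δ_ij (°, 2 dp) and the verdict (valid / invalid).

δ = 39.62°, valid

α = atan 0.6 = 30.96°;  2α = 61.93°
edge 0: e_0 = (-0.46, +2.20);  n_0 = (+0.9788, +0.2047)
edge 3: e_3 = (-0.77, -1.46);  n_3 = (-0.8845, +0.4665)
∠(n_0, n_3) = 140.38°
δ = |180° − 140.38°| = 39.62°
39.62° ≤ 2α = 61.93°  →  valid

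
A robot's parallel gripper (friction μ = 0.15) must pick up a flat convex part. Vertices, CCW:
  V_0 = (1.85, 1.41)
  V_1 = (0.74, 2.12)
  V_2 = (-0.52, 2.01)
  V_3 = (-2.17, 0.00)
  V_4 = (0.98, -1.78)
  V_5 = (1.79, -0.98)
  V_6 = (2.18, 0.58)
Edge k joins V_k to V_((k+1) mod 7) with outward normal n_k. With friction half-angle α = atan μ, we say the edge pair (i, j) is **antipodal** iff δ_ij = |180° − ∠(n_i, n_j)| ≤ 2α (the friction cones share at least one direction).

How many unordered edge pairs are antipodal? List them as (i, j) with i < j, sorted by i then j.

count = 2; pairs: (0,3), (2,4)

α = atan 0.15 = 8.53°;  2α = 17.06°
n_0 = (+0.5388, +0.8424)
n_1 = (-0.0870, +0.9962)
n_2 = (-0.7729, +0.6345)
n_3 = (-0.4920, -0.8706)
n_4 = (+0.7027, -0.7115)
n_5 = (+0.9701, -0.2425)
n_6 = (+0.9292, +0.3695)
  (0,1): δ = 142.41°  ·
  (0,2): δ = 96.78°  ·
  (0,3): δ = 3.13°  ✓
  (0,4): δ = 77.25°  ·
  (0,5): δ = 108.57°  ·
  (0,6): δ = 144.29°  ·
  (1,2): δ = 134.37°  ·
  (1,3): δ = 34.46°  ·
  (1,4): δ = 39.65°  ·
  (1,5): δ = 70.97°  ·
  (1,6): δ = 106.69°  ·
  (2,3): δ = 80.09°  ·
  (2,4): δ = 5.97°  ✓
  (2,5): δ = 25.35°  ·
  (2,6): δ = 61.06°  ·
  (3,4): δ = 105.89°  ·
  (3,5): δ = 74.57°  ·
  (3,6): δ = 38.85°  ·
  (4,5): δ = 148.68°  ·
  (4,6): δ = 112.96°  ·
  (5,6): δ = 144.28°  ·
antipodal pairs: 2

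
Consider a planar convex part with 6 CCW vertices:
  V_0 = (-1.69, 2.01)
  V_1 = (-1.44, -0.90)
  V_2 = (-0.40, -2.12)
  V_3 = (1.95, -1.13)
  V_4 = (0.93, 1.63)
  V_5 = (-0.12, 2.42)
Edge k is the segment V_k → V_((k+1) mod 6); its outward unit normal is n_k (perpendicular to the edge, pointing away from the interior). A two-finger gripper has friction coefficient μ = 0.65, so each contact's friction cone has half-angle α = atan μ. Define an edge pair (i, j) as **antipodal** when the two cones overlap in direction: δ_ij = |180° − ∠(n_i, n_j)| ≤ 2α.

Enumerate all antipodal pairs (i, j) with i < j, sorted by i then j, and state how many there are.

count = 7; pairs: (0,3), (0,4), (1,3), (1,4), (1,5), (2,4), (2,5)

α = atan 0.65 = 33.02°;  2α = 66.05°
n_0 = (-0.9963, -0.0856)
n_1 = (-0.7610, -0.6487)
n_2 = (+0.3882, -0.9216)
n_3 = (+0.9380, +0.3467)
n_4 = (+0.6012, +0.7991)
n_5 = (-0.2527, +0.9676)
  (0,1): δ = 144.46°  ·
  (0,2): δ = 72.07°  ·
  (0,3): δ = 15.37°  ✓
  (0,4): δ = 48.13°  ✓
  (0,5): δ = 99.73°  ·
  (1,2): δ = 107.60°  ·
  (1,3): δ = 20.16°  ✓
  (1,4): δ = 12.60°  ✓
  (1,5): δ = 64.19°  ✓
  (2,3): δ = 92.56°  ·
  (2,4): δ = 59.80°  ✓
  (2,5): δ = 8.21°  ✓
  (3,4): δ = 147.24°  ·
  (3,5): δ = 95.65°  ·
  (4,5): δ = 128.41°  ·
antipodal pairs: 7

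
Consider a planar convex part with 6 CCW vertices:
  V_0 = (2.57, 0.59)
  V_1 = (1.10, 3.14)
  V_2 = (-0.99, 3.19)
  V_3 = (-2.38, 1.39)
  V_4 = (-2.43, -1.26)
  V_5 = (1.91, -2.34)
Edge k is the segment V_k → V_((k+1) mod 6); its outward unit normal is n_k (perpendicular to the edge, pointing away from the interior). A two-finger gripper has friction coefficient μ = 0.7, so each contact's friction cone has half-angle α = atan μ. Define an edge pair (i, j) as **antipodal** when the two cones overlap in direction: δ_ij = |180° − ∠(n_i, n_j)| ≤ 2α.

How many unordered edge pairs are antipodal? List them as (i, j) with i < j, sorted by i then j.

count = 7; pairs: (0,2), (0,3), (0,4), (1,4), (2,4), (2,5), (3,5)

α = atan 0.7 = 34.99°;  2α = 69.98°
n_0 = (+0.8664, +0.4994)
n_1 = (+0.0239, +0.9997)
n_2 = (-0.7915, +0.6112)
n_3 = (-0.9998, +0.0189)
n_4 = (-0.2415, -0.9704)
n_5 = (+0.9756, -0.2197)
  (0,1): δ = 121.33°  ·
  (0,2): δ = 67.64°  ✓
  (0,3): δ = 31.04°  ✓
  (0,4): δ = 46.06°  ✓
  (0,5): δ = 137.34°  ·
  (1,2): δ = 126.31°  ·
  (1,3): δ = 89.71°  ·
  (1,4): δ = 12.60°  ✓
  (1,5): δ = 78.68°  ·
  (2,3): δ = 143.40°  ·
  (2,4): δ = 66.30°  ✓
  (2,5): δ = 24.98°  ✓
  (3,4): δ = 102.89°  ·
  (3,5): δ = 11.61°  ✓
  (4,5): δ = 88.72°  ·
antipodal pairs: 7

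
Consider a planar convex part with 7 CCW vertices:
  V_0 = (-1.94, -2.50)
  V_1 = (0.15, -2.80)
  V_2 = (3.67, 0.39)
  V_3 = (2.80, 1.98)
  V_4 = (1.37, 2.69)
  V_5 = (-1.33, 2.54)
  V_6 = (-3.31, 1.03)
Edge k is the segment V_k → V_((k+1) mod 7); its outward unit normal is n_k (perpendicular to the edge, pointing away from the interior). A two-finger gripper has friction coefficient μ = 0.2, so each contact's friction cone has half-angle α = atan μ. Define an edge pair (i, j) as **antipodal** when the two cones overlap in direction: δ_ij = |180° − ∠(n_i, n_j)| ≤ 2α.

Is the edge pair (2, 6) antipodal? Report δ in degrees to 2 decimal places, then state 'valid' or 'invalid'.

δ = 7.47°, valid

α = atan 0.2 = 11.31°;  2α = 22.62°
edge 2: e_2 = (-0.87, +1.59);  n_2 = (+0.8773, +0.4800)
edge 6: e_6 = (+1.37, -3.53);  n_6 = (-0.9323, -0.3618)
∠(n_2, n_6) = 172.53°
δ = |180° − 172.53°| = 7.47°
7.47° ≤ 2α = 22.62°  →  valid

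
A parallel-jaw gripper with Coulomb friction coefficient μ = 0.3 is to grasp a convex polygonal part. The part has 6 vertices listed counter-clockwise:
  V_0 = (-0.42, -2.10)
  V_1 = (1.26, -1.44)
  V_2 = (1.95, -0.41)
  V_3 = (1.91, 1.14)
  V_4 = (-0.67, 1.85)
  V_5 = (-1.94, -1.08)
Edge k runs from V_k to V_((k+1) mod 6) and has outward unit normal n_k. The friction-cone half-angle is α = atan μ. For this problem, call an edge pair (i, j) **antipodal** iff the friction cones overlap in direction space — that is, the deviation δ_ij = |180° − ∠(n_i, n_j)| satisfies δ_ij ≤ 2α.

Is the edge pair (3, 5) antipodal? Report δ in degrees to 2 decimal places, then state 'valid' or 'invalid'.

δ = 18.48°, valid

α = atan 0.3 = 16.70°;  2α = 33.40°
edge 3: e_3 = (-2.58, +0.71);  n_3 = (+0.2653, +0.9642)
edge 5: e_5 = (+1.52, -1.02);  n_5 = (-0.5572, -0.8304)
∠(n_3, n_5) = 161.52°
δ = |180° − 161.52°| = 18.48°
18.48° ≤ 2α = 33.40°  →  valid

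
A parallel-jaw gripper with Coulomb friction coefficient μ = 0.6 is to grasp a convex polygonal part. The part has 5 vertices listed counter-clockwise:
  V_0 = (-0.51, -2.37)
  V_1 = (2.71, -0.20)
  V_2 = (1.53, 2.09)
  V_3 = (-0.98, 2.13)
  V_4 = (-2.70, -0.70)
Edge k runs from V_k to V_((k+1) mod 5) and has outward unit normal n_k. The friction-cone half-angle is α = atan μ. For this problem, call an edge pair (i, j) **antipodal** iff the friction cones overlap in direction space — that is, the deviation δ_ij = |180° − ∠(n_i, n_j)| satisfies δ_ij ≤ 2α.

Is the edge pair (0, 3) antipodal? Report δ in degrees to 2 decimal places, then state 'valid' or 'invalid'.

δ = 24.73°, valid

α = atan 0.6 = 30.96°;  2α = 61.93°
edge 0: e_0 = (+3.22, +2.17);  n_0 = (+0.5589, -0.8293)
edge 3: e_3 = (-1.72, -2.83);  n_3 = (-0.8545, +0.5194)
∠(n_0, n_3) = 155.27°
δ = |180° − 155.27°| = 24.73°
24.73° ≤ 2α = 61.93°  →  valid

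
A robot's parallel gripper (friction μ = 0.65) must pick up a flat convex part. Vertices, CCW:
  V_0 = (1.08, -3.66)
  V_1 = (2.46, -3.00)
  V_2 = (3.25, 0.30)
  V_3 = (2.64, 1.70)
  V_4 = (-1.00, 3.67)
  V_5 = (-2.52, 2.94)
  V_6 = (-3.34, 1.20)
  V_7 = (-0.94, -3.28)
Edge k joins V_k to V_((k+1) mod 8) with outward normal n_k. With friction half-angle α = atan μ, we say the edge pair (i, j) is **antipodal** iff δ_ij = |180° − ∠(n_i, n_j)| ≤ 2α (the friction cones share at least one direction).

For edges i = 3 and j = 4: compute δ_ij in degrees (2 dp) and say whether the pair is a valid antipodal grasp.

α = atan 0.65 = 33.02°;  2α = 66.05°
edge 3: e_3 = (-3.64, +1.97);  n_3 = (+0.4760, +0.8795)
edge 4: e_4 = (-1.52, -0.73);  n_4 = (-0.4329, +0.9014)
∠(n_3, n_4) = 54.08°
δ = |180° − 54.08°| = 125.92°
125.92° > 2α = 66.05°  →  invalid

δ = 125.92°, invalid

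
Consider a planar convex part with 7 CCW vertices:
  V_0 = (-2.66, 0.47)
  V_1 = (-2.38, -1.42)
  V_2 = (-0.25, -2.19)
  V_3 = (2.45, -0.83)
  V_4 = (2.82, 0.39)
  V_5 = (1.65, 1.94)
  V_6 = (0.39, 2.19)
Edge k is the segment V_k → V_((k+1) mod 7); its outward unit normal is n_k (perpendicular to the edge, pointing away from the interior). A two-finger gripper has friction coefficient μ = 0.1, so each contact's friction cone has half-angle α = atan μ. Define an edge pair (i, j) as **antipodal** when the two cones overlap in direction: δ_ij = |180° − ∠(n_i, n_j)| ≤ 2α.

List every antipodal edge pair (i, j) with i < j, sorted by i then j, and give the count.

α = atan 0.1 = 5.71°;  2α = 11.42°
n_0 = (-0.9892, -0.1465)
n_1 = (-0.3400, -0.9404)
n_2 = (+0.4499, -0.8931)
n_3 = (+0.9570, -0.2902)
n_4 = (+0.7981, +0.6025)
n_5 = (+0.1946, +0.9809)
n_6 = (-0.4912, +0.8710)
  (0,1): δ = 118.30°  ·
  (0,2): δ = 71.69°  ·
  (0,3): δ = 25.30°  ·
  (0,4): δ = 28.62°  ·
  (0,5): δ = 70.35°  ·
  (0,6): δ = 110.99°  ·
  (1,2): δ = 133.39°  ·
  (1,3): δ = 87.00°  ·
  (1,4): δ = 33.08°  ·
  (1,5): δ = 8.65°  ✓
  (1,6): δ = 49.30°  ·
  (2,3): δ = 133.61°  ·
  (2,4): δ = 79.69°  ·
  (2,5): δ = 37.96°  ·
  (2,6): δ = 2.69°  ✓
  (3,4): δ = 126.08°  ·
  (3,5): δ = 84.35°  ·
  (3,6): δ = 43.71°  ·
  (4,5): δ = 138.27°  ·
  (4,6): δ = 97.63°  ·
  (5,6): δ = 139.36°  ·
antipodal pairs: 2

count = 2; pairs: (1,5), (2,6)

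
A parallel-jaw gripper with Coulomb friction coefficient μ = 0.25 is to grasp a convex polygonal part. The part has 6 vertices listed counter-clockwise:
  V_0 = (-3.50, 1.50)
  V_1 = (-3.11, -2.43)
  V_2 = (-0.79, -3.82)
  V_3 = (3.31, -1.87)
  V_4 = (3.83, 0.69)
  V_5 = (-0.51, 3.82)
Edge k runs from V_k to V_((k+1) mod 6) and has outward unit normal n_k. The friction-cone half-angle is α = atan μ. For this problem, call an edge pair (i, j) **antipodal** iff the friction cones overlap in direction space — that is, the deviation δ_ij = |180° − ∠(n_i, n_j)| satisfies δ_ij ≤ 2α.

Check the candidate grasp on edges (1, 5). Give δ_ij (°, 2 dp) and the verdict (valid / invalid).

δ = 68.74°, invalid

α = atan 0.25 = 14.04°;  2α = 28.07°
edge 1: e_1 = (+2.32, -1.39);  n_1 = (-0.5140, -0.8578)
edge 5: e_5 = (-2.99, -2.32);  n_5 = (-0.6130, +0.7901)
∠(n_1, n_5) = 111.26°
δ = |180° − 111.26°| = 68.74°
68.74° > 2α = 28.07°  →  invalid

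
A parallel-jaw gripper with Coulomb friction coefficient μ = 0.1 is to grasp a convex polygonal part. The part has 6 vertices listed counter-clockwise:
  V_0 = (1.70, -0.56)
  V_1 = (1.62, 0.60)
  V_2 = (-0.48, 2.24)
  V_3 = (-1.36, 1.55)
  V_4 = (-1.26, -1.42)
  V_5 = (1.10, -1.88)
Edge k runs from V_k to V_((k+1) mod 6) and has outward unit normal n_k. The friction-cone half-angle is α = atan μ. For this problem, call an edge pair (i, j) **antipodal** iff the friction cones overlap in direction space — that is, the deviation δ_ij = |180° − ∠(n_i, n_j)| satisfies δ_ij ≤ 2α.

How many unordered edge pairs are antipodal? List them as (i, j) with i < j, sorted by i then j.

count = 1; pairs: (0,3)

α = atan 0.1 = 5.71°;  2α = 11.42°
n_0 = (+0.9976, +0.0688)
n_1 = (+0.6155, +0.7881)
n_2 = (-0.6170, +0.7869)
n_3 = (-0.9994, -0.0337)
n_4 = (-0.1913, -0.9815)
n_5 = (+0.9104, -0.4138)
  (0,1): δ = 131.93°  ·
  (0,2): δ = 55.85°  ·
  (0,3): δ = 2.02°  ✓
  (0,4): δ = 75.03°  ·
  (0,5): δ = 151.61°  ·
  (1,2): δ = 103.91°  ·
  (1,3): δ = 50.08°  ·
  (1,4): δ = 26.96°  ·
  (1,5): δ = 103.54°  ·
  (2,3): δ = 126.17°  ·
  (2,4): δ = 49.13°  ·
  (2,5): δ = 27.46°  ·
  (3,4): δ = 102.96°  ·
  (3,5): δ = 26.37°  ·
  (4,5): δ = 103.41°  ·
antipodal pairs: 1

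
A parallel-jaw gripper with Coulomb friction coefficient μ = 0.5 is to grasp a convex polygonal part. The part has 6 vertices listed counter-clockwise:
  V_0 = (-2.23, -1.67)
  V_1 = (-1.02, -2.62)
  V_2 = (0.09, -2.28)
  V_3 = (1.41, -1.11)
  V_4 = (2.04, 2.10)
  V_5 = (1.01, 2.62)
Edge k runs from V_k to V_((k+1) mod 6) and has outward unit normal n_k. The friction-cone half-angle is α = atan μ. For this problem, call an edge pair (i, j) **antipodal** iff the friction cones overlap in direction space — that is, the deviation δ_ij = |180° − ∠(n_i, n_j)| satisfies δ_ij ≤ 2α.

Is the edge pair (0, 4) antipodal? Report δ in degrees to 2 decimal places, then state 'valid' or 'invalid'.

δ = 11.35°, valid

α = atan 0.5 = 26.57°;  2α = 53.13°
edge 0: e_0 = (+1.21, -0.95);  n_0 = (-0.6175, -0.7865)
edge 4: e_4 = (-1.03, +0.52);  n_4 = (+0.4507, +0.8927)
∠(n_0, n_4) = 168.65°
δ = |180° − 168.65°| = 11.35°
11.35° ≤ 2α = 53.13°  →  valid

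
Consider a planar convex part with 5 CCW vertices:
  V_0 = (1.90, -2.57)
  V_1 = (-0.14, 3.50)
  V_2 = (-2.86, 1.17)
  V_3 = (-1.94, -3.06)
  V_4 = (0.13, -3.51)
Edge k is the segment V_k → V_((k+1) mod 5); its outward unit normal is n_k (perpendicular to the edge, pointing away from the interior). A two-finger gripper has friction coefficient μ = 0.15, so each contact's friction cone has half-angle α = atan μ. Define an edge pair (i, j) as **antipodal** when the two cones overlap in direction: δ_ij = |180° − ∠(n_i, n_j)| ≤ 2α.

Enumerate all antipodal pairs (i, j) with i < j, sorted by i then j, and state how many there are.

count = 2; pairs: (0,2), (1,4)

α = atan 0.15 = 8.53°;  2α = 17.06°
n_0 = (+0.9479, +0.3186)
n_1 = (-0.6506, +0.7595)
n_2 = (-0.9772, -0.2125)
n_3 = (-0.2124, -0.9772)
n_4 = (+0.4690, -0.8832)
  (0,1): δ = 67.99°  ·
  (0,2): δ = 6.31°  ✓
  (0,3): δ = 59.16°  ·
  (0,4): δ = 99.40°  ·
  (1,2): δ = 118.31°  ·
  (1,3): δ = 52.85°  ·
  (1,4): δ = 12.61°  ✓
  (2,3): δ = 114.54°  ·
  (2,4): δ = 74.30°  ·
  (3,4): δ = 139.76°  ·
antipodal pairs: 2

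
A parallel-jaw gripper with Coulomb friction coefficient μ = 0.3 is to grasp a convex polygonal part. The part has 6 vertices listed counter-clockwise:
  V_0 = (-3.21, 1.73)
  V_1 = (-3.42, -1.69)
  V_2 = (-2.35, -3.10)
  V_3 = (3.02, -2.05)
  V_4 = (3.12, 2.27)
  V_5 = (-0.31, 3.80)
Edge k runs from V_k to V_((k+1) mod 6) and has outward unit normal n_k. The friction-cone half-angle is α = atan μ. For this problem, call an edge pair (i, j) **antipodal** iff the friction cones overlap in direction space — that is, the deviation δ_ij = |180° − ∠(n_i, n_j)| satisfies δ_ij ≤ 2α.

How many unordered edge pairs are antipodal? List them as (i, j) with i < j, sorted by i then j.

α = atan 0.3 = 16.70°;  2α = 33.40°
n_0 = (-0.9981, +0.0613)
n_1 = (-0.7966, -0.6045)
n_2 = (+0.1919, -0.9814)
n_3 = (+0.9997, -0.0231)
n_4 = (+0.4074, +0.9133)
n_5 = (-0.5810, +0.8139)
  (0,1): δ = 139.29°  ·
  (0,2): δ = 75.42°  ·
  (0,3): δ = 2.19°  ✓
  (0,4): δ = 69.47°  ·
  (0,5): δ = 129.03°  ·
  (1,2): δ = 116.13°  ·
  (1,3): δ = 38.52°  ·
  (1,4): δ = 28.77°  ✓
  (1,5): δ = 88.33°  ·
  (2,3): δ = 102.39°  ·
  (2,4): δ = 35.10°  ·
  (2,5): δ = 24.46°  ✓
  (3,4): δ = 112.71°  ·
  (3,5): δ = 53.15°  ·
  (4,5): δ = 120.44°  ·
antipodal pairs: 3

count = 3; pairs: (0,3), (1,4), (2,5)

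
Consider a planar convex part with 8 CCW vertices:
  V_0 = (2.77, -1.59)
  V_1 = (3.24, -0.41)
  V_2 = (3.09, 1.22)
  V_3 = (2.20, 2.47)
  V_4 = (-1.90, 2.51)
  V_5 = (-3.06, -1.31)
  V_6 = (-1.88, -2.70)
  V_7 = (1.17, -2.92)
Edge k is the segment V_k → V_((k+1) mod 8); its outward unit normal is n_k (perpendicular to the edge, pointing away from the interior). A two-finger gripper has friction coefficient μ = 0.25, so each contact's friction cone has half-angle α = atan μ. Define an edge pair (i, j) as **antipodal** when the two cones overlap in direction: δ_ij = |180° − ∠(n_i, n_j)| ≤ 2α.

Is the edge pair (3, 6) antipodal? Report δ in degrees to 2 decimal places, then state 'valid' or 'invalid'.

α = atan 0.25 = 14.04°;  2α = 28.07°
edge 3: e_3 = (-4.10, +0.04);  n_3 = (+0.0098, +1.0000)
edge 6: e_6 = (+3.05, -0.22);  n_6 = (-0.0719, -0.9974)
∠(n_3, n_6) = 176.43°
δ = |180° − 176.43°| = 3.57°
3.57° ≤ 2α = 28.07°  →  valid

δ = 3.57°, valid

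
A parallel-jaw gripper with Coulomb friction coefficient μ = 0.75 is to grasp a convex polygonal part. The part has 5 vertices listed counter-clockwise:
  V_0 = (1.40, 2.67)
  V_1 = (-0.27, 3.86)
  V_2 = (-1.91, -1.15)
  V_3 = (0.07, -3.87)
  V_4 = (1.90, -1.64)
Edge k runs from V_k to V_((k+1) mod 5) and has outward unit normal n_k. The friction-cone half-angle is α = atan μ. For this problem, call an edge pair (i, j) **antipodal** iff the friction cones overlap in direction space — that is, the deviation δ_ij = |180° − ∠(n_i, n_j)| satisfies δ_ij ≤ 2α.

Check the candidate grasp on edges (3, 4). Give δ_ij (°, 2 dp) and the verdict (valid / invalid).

δ = 134.01°, invalid

α = atan 0.75 = 36.87°;  2α = 73.74°
edge 3: e_3 = (+1.83, +2.23);  n_3 = (+0.7730, -0.6344)
edge 4: e_4 = (-0.50, +4.31);  n_4 = (+0.9933, +0.1152)
∠(n_3, n_4) = 45.99°
δ = |180° − 45.99°| = 134.01°
134.01° > 2α = 73.74°  →  invalid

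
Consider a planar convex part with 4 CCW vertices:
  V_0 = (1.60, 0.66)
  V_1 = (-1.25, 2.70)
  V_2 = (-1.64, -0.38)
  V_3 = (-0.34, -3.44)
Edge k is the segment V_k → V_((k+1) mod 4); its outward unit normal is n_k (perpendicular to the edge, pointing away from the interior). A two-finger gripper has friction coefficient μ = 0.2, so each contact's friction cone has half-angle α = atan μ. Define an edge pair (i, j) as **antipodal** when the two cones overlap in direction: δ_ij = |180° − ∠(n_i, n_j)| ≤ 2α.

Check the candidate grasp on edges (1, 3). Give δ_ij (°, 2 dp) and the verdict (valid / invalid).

δ = 18.11°, valid

α = atan 0.2 = 11.31°;  2α = 22.62°
edge 1: e_1 = (-0.39, -3.08);  n_1 = (-0.9921, +0.1256)
edge 3: e_3 = (+1.94, +4.10);  n_3 = (+0.9039, -0.4277)
∠(n_1, n_3) = 161.89°
δ = |180° − 161.89°| = 18.11°
18.11° ≤ 2α = 22.62°  →  valid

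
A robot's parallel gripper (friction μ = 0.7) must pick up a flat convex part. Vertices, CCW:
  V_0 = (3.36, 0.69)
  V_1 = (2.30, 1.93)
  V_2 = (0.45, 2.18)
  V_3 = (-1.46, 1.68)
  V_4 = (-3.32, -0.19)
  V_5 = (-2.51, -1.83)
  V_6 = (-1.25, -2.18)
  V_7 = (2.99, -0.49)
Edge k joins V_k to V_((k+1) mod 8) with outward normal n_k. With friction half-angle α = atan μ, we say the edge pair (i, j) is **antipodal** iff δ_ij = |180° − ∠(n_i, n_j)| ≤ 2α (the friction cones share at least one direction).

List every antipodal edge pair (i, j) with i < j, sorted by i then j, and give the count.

count = 12; pairs: (0,4), (0,5), (1,4), (1,5), (1,6), (2,5), (2,6), (2,7), (3,5), (3,6), (3,7), (4,7)

α = atan 0.7 = 34.99°;  2α = 69.98°
n_0 = (+0.7601, +0.6498)
n_1 = (+0.1339, +0.9910)
n_2 = (-0.2532, +0.9674)
n_3 = (-0.7090, +0.7052)
n_4 = (-0.8966, -0.4428)
n_5 = (-0.2676, -0.9635)
n_6 = (+0.3703, -0.9289)
n_7 = (+0.9542, -0.2992)
  (0,1): δ = 138.22°  ·
  (0,2): δ = 115.86°  ·
  (0,3): δ = 85.37°  ·
  (0,4): δ = 14.24°  ✓
  (0,5): δ = 33.95°  ✓
  (0,6): δ = 71.21°  ·
  (0,7): δ = 122.07°  ·
  (1,2): δ = 157.63°  ·
  (1,3): δ = 127.15°  ·
  (1,4): δ = 56.02°  ✓
  (1,5): δ = 7.83°  ✓
  (1,6): δ = 29.43°  ✓
  (1,7): δ = 80.29°  ·
  (2,3): δ = 149.52°  ·
  (2,4): δ = 78.38°  ·
  (2,5): δ = 30.19°  ✓
  (2,6): δ = 7.06°  ✓
  (2,7): δ = 57.92°  ✓
  (3,4): δ = 108.87°  ·
  (3,5): δ = 60.68°  ✓
  (3,6): δ = 23.42°  ✓
  (3,7): δ = 27.44°  ✓
  (4,5): δ = 131.81°  ·
  (4,6): δ = 94.55°  ·
  (4,7): δ = 43.69°  ✓
  (5,6): δ = 142.74°  ·
  (5,7): δ = 91.89°  ·
  (6,7): δ = 129.14°  ·
antipodal pairs: 12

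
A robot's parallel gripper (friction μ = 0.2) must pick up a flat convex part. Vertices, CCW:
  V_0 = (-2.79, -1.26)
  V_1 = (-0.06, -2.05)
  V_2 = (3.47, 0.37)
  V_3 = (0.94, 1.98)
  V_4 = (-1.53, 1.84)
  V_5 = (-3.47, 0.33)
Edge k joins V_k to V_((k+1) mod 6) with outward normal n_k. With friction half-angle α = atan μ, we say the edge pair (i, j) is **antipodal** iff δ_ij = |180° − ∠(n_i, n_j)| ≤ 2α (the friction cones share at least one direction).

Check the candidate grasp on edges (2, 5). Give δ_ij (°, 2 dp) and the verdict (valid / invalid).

α = atan 0.2 = 11.31°;  2α = 22.62°
edge 2: e_2 = (-2.53, +1.61);  n_2 = (+0.5369, +0.8437)
edge 5: e_5 = (+0.68, -1.59);  n_5 = (-0.9194, -0.3932)
∠(n_2, n_5) = 145.63°
δ = |180° − 145.63°| = 34.37°
34.37° > 2α = 22.62°  →  invalid

δ = 34.37°, invalid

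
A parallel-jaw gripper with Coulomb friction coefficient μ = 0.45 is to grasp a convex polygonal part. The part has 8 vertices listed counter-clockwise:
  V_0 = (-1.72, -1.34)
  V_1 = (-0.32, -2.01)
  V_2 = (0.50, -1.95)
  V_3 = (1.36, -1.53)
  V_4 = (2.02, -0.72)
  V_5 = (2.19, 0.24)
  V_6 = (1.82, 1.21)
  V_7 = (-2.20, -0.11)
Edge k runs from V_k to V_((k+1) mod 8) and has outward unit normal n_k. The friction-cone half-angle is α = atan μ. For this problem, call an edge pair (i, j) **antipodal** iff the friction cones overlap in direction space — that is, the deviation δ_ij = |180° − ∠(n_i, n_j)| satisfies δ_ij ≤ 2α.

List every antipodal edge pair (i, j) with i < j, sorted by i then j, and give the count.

count = 7; pairs: (0,5), (0,6), (1,6), (2,6), (3,6), (4,7), (5,7)

α = atan 0.45 = 24.23°;  2α = 48.46°
n_0 = (-0.4317, -0.9020)
n_1 = (+0.0730, -0.9973)
n_2 = (+0.4388, -0.8986)
n_3 = (+0.7752, -0.6317)
n_4 = (+0.9847, -0.1744)
n_5 = (+0.9343, +0.3564)
n_6 = (-0.3120, +0.9501)
n_7 = (-0.9316, -0.3635)
  (0,1): δ = 150.24°  ·
  (0,2): δ = 128.40°  ·
  (0,3): δ = 103.60°  ·
  (0,4): δ = 74.47°  ·
  (0,5): δ = 43.55°  ✓
  (0,6): δ = 43.75°  ✓
  (0,7): δ = 136.89°  ·
  (1,2): δ = 158.16°  ·
  (1,3): δ = 133.36°  ·
  (1,4): δ = 104.23°  ·
  (1,5): δ = 73.31°  ·
  (1,6): δ = 13.99°  ✓
  (1,7): δ = 107.13°  ·
  (2,3): δ = 155.20°  ·
  (2,4): δ = 126.07°  ·
  (2,5): δ = 95.15°  ·
  (2,6): δ = 7.85°  ✓
  (2,7): δ = 85.29°  ·
  (3,4): δ = 150.87°  ·
  (3,5): δ = 119.95°  ·
  (3,6): δ = 32.65°  ✓
  (3,7): δ = 60.49°  ·
  (4,5): δ = 149.08°  ·
  (4,6): δ = 61.78°  ·
  (4,7): δ = 31.36°  ✓
  (5,6): δ = 92.70°  ·
  (5,7): δ = 0.44°  ✓
  (6,7): δ = 86.86°  ·
antipodal pairs: 7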